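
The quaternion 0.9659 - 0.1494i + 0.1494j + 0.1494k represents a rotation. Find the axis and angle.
axis = (-√3/3, √3/3, √3/3), θ = π/6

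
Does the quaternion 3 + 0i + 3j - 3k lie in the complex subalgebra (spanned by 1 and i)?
No. The quaternion 3 + 3j - 3k has j-coefficient y = 3 and k-coefficient z = -3, not both zero, so it does not lie in the complex subalgebra spanned by 1 and i.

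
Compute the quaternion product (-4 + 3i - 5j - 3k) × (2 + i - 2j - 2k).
-27 + 6i + j + k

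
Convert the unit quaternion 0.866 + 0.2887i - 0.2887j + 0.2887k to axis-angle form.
axis = (√3/3, -√3/3, √3/3), θ = π/3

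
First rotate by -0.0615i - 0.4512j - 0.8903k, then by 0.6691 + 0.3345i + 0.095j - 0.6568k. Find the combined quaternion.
-0.5213 - 0.4221i + 0.0363j - 0.7408k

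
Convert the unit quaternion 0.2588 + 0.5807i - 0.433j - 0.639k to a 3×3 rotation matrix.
[[-0.1916, -0.1721, -0.9663], [-0.8336, -0.4911, 0.2528], [-0.518, 0.8539, -0.0494]]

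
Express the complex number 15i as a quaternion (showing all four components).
0 + 15i + 0j + 0k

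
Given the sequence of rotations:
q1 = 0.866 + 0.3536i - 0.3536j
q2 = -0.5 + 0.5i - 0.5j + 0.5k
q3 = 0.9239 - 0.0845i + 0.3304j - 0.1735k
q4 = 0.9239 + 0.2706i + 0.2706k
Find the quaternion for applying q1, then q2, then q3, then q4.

q2 · q1 = -0.7866 + 0.433i - 0.0794j + 0.433k
q3 · q2 · q1 = -0.5888 + 0.5958i - 0.3718j + 0.4002k
q4 · q3 · q2 · q1 = -0.8135 + 0.4917i - 0.2906j + 0.1098k
-0.8135 + 0.4917i - 0.2906j + 0.1098k


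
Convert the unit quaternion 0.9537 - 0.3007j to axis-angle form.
axis = (0, -1, 0), θ = 35°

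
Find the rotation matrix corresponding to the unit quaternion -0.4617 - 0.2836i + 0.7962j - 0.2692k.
[[-0.4128, -0.7002, -0.5825], [-0.203, 0.6942, -0.6906], [0.8879, -0.1668, -0.4287]]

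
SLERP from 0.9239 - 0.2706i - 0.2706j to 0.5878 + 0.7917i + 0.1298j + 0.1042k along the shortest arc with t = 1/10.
0.9584 - 0.1527i - 0.2406j + 0.0138k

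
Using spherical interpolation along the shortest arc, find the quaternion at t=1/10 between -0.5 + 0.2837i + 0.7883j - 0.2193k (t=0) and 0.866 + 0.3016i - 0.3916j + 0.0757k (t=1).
-0.5578 + 0.2273i + 0.77j - 0.2105k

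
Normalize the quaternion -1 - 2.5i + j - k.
-0.3288 - 0.822i + 0.3288j - 0.3288k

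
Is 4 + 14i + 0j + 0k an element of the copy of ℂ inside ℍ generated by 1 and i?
Yes. The quaternion 4 + 14i has j- and k-coefficients y = z = 0, so it lies in the complex subalgebra spanned by 1 and i.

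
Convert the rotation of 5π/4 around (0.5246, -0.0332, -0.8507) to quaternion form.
-0.3827 + 0.4847i - 0.0307j - 0.7859k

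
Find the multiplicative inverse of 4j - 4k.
-0.125j + 0.125k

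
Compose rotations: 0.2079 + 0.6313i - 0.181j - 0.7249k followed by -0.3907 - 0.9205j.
-0.2478 + 0.4206i - 0.1207j + 0.8643k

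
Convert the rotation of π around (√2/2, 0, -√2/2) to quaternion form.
0.7071i - 0.7071k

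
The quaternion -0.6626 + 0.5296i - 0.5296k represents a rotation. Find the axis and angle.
axis = (√2/2, 0, -√2/2), θ = 263°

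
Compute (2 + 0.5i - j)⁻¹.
0.381 - 0.0952i + 0.1905j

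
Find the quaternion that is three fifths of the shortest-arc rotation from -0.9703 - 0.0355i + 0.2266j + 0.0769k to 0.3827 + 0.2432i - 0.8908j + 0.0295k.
-0.6968 - 0.1776i + 0.6947j + 0.0155k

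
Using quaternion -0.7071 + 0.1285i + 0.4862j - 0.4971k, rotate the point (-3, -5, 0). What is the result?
(2.791, -4.848, 1.646)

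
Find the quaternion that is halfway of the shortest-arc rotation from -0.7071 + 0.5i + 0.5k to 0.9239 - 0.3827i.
-0.8491 + 0.4596i + 0.2603k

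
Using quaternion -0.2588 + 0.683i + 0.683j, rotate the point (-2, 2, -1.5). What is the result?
(2.262, -2.262, -0.115)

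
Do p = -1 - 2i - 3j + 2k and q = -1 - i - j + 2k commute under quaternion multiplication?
No: pq = -8 - i + 6j - 5k ≠ -8 + 7i + 2j - 3k = qp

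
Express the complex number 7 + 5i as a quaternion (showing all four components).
7 + 5i + 0j + 0k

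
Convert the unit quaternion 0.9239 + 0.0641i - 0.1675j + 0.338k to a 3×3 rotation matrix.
[[0.7154, -0.646, -0.2662], [0.6031, 0.7633, -0.2317], [0.3528, 0.0052, 0.9357]]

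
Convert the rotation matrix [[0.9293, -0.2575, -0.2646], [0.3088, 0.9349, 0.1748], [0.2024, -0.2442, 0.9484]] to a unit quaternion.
0.9763 - 0.1073i - 0.1196j + 0.145k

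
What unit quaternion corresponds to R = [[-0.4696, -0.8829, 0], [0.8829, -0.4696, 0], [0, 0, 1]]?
0.515 + 0.8572k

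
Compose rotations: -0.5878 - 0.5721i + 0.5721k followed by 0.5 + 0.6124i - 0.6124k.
0.4068 - 0.646i + 0.646k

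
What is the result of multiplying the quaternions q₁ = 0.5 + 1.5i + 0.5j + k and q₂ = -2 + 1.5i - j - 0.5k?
-2.25 - 1.5i + 0.75j - 4.5k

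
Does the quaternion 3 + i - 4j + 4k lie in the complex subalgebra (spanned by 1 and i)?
No. The quaternion 3 + i - 4j + 4k has j-coefficient y = -4 and k-coefficient z = 4, not both zero, so it does not lie in the complex subalgebra spanned by 1 and i.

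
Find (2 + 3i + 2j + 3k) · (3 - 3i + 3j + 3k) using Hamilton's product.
-6j + 30k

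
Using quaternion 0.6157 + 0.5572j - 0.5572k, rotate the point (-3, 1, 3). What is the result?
(3.47, 0.575, 2.575)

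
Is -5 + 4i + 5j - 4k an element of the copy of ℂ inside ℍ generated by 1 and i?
No. The quaternion -5 + 4i + 5j - 4k has j-coefficient y = 5 and k-coefficient z = -4, not both zero, so it does not lie in the complex subalgebra spanned by 1 and i.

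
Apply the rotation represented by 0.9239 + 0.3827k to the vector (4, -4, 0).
(5.657, 0, 0)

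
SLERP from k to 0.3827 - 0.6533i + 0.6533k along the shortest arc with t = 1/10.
0.0434 - 0.074i + 0.9963k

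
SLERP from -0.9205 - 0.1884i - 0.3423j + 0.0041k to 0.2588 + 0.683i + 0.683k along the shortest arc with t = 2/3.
-0.5834 - 0.6041i - 0.1429j - 0.5237k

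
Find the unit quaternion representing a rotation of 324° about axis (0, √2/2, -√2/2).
-0.9511 + 0.2185j - 0.2185k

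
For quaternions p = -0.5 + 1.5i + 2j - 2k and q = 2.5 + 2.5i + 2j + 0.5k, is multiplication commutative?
No: pq = -8 + 7.5i - 1.75j - 7.25k ≠ -8 - 2.5i + 9.75j - 3.25k = qp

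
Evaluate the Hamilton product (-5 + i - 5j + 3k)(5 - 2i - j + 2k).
-34 + 8i - 28j - 6k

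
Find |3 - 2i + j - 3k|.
√23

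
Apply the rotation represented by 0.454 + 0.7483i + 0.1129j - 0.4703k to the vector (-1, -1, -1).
(-0.527, 1.606, 0.379)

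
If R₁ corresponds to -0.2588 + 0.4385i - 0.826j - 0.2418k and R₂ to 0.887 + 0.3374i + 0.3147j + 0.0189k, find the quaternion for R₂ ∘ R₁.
-0.113 + 0.2411i - 0.7242j - 0.6361k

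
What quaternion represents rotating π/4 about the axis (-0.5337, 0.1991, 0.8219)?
0.9239 - 0.2042i + 0.0762j + 0.3145k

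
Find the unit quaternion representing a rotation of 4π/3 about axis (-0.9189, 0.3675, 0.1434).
-0.5 - 0.7958i + 0.3183j + 0.1242k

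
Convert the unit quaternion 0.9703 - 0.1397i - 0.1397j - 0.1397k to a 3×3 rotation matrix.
[[0.9219, 0.3101, -0.2321], [-0.2321, 0.9219, 0.3101], [0.3101, -0.2321, 0.9219]]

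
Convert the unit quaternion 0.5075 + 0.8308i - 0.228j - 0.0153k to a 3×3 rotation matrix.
[[0.8956, -0.3633, -0.2568], [-0.3944, -0.3809, -0.8363], [0.206, 0.8502, -0.4844]]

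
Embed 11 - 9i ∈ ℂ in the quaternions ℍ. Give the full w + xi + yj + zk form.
11 - 9i + 0j + 0k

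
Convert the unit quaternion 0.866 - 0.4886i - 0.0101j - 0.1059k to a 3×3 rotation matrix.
[[0.9774, 0.1933, 0.086], [-0.1735, 0.5001, 0.8484], [0.121, -0.8441, 0.5223]]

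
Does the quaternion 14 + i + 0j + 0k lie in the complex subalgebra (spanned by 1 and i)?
Yes. The quaternion 14 + i has j- and k-coefficients y = z = 0, so it lies in the complex subalgebra spanned by 1 and i.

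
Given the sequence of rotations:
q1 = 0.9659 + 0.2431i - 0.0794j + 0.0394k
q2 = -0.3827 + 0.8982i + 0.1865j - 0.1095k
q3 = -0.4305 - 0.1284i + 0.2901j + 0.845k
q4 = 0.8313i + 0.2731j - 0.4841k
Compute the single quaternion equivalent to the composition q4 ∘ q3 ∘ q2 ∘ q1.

q2 · q1 = -0.5689 + 0.7732i + 0.1485j - 0.2375k
q3 · q2 · q1 = 0.5018 - 0.4542i + 0.3939j - 0.6218k
q4 · q3 · q2 · q1 = -0.031 + 0.438i + 0.8738j + 0.2086k
-0.031 + 0.438i + 0.8738j + 0.2086k


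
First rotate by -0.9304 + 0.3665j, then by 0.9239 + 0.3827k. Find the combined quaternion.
-0.8596 - 0.1403i + 0.3386j - 0.3561k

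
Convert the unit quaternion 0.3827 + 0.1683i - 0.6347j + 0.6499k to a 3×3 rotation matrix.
[[-0.6504, -0.7111, -0.267], [0.2838, 0.0986, -0.9538], [0.7046, -0.6962, 0.1377]]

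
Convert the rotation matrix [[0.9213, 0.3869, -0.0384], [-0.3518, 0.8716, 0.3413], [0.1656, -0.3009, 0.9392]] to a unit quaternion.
0.9659 - 0.1662i - 0.0528j - 0.1912k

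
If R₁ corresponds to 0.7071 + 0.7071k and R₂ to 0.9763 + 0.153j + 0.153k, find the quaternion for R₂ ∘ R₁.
0.5822 + 0.1082i + 0.1082j + 0.7985k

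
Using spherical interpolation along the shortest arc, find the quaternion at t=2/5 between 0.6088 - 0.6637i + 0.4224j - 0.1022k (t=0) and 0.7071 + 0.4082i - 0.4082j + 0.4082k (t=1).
0.0776 - 0.7577i + 0.5669j - 0.3138k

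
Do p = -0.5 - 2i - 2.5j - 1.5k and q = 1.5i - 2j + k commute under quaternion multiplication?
No: pq = -0.5 - 6.25i + 0.75j + 7.25k ≠ -0.5 + 4.75i + 1.25j - 8.25k = qp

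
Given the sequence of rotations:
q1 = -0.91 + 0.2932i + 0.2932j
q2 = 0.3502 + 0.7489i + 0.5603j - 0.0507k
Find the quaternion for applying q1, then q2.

q2 · q1 = -0.7025 - 0.564i - 0.4221j + 0.1014k
-0.7025 - 0.564i - 0.4221j + 0.1014k


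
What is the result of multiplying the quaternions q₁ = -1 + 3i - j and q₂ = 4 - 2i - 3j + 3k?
-1 + 11i - 10j - 14k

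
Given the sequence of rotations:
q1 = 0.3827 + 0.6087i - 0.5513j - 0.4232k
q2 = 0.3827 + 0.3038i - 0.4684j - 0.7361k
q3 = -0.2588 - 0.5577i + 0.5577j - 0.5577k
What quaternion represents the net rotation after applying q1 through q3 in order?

q2 · q1 = -0.6082 + 0.1416i - 0.7097j - 0.326k
q3 · q2 · q1 = 0.4504 - 0.2751i - 0.4163j + 0.7404k
0.4504 - 0.2751i - 0.4163j + 0.7404k


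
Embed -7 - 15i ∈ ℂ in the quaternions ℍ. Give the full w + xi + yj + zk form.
-7 - 15i + 0j + 0k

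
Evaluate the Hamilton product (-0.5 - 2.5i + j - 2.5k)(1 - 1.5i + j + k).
-2.75 + 1.75i + 6.75j - 4k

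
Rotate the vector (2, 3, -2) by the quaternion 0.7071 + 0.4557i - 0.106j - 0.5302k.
(4.056, -0.561, 0.48)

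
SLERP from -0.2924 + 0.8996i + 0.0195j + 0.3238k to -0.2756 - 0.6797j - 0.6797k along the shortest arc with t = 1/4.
-0.1618 + 0.7955i + 0.2559j + 0.525k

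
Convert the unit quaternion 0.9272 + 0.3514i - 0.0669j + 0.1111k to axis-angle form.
axis = (0.9381, -0.1786, 0.2966), θ = 44°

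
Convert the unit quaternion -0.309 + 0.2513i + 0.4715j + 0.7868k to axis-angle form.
axis = (0.2642, 0.4958, 0.8273), θ = 216°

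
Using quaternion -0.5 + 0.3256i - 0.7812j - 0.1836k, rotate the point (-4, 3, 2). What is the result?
(0.398, 4.687, 2.622)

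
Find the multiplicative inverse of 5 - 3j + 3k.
0.1163 + 0.0698j - 0.0698k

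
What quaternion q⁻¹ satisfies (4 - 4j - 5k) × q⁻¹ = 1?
0.0702 + 0.0702j + 0.0877k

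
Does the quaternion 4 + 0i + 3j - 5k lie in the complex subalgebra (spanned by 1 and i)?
No. The quaternion 4 + 3j - 5k has j-coefficient y = 3 and k-coefficient z = -5, not both zero, so it does not lie in the complex subalgebra spanned by 1 and i.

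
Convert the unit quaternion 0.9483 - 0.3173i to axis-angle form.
axis = (-1, 0, 0), θ = 37°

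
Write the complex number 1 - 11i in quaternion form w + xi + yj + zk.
1 - 11i + 0j + 0k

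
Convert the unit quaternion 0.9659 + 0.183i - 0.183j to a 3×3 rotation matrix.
[[0.933, -0.067, -0.3535], [-0.067, 0.933, -0.3535], [0.3535, 0.3535, 0.866]]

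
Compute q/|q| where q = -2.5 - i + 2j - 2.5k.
-0.5976 - 0.239i + 0.4781j - 0.5976k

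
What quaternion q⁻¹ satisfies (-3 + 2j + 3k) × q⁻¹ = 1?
-0.1364 - 0.0909j - 0.1364k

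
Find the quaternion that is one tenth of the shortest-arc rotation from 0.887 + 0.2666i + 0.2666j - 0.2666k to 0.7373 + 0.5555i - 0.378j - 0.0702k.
0.8953 + 0.306i + 0.2029j - 0.2524k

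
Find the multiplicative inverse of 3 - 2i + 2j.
0.1765 + 0.1176i - 0.1176j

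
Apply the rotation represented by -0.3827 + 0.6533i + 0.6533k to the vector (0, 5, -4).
(-0.914, -5.536, -3.086)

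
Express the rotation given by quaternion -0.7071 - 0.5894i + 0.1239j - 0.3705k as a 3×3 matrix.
[[0.6948, -0.67, 0.2615], [0.3779, 0.0307, -0.9253], [0.612, 0.7417, 0.2745]]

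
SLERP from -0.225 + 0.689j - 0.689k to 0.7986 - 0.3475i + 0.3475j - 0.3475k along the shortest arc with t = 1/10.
-0.1085 - 0.046i + 0.7022j - 0.7022k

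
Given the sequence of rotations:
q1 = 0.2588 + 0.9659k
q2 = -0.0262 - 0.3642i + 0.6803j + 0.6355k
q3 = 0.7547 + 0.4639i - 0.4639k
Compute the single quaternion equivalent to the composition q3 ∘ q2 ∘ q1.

q2 · q1 = -0.6206 + 0.5628i + 0.5278j + 0.1392k
q3 · q2 · q1 = -0.6649 + 0.3817i + 0.0727j + 0.6378k
-0.6649 + 0.3817i + 0.0727j + 0.6378k


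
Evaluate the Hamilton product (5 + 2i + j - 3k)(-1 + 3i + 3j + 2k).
-8 + 24i + j + 16k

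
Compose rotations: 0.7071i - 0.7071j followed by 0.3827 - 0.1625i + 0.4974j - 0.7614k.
0.4666 - 0.2678i - 0.809j - 0.2368k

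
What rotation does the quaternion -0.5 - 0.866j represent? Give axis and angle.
axis = (0, -1, 0), θ = 4π/3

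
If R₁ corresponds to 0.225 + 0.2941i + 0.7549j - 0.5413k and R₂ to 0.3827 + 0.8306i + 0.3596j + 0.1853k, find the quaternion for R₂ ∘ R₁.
-0.3293 - 0.0351i + 0.8739j + 0.3558k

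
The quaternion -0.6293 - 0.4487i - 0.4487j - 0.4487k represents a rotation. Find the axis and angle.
axis = (-√3/3, -√3/3, -√3/3), θ = 258°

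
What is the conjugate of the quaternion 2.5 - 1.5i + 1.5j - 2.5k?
2.5 + 1.5i - 1.5j + 2.5k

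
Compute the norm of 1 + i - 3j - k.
√12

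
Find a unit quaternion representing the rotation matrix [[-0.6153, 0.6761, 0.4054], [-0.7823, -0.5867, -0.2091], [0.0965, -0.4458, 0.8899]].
-0.4147 + 0.1427i - 0.1862j + 0.8792k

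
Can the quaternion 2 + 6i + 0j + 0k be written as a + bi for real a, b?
Yes. The quaternion 2 + 6i has j- and k-coefficients y = z = 0, so it lies in the complex subalgebra spanned by 1 and i.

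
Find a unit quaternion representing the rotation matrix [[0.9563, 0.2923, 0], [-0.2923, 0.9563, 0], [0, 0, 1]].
0.989 - 0.1478k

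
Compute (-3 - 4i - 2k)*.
-3 + 4i + 2k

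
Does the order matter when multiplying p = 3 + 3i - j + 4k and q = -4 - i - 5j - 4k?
Yes: pq = 2 + 9i - 3j - 44k ≠ 2 - 39i - 19j - 12k = qp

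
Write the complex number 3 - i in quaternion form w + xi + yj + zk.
3 - i + 0j + 0k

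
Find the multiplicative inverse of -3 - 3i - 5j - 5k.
-0.0441 + 0.0441i + 0.0735j + 0.0735k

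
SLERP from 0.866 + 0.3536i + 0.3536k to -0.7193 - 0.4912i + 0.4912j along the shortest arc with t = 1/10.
0.8673 + 0.3753i - 0.0527j + 0.3226k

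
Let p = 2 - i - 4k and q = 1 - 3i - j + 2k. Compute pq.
7 - 11i + 12j + k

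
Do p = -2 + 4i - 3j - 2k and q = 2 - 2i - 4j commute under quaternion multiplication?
No: pq = -8 + 4i + 6j - 26k ≠ -8 + 20i - 2j + 18k = qp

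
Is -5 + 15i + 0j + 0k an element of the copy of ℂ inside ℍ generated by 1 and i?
Yes. The quaternion -5 + 15i has j- and k-coefficients y = z = 0, so it lies in the complex subalgebra spanned by 1 and i.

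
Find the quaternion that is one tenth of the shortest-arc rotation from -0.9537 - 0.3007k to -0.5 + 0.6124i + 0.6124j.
-0.9537 + 0.0747i + 0.0747j - 0.2815k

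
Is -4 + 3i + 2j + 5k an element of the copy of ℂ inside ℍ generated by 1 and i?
No. The quaternion -4 + 3i + 2j + 5k has j-coefficient y = 2 and k-coefficient z = 5, not both zero, so it does not lie in the complex subalgebra spanned by 1 and i.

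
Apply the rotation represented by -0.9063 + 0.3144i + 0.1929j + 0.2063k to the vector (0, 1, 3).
(-0.165, 2.666, 1.693)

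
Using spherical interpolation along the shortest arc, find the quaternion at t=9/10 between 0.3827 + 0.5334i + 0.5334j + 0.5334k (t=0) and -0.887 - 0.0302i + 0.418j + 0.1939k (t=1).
0.9313 + 0.1116i - 0.3292j - 0.1088k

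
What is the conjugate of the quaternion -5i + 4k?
5i - 4k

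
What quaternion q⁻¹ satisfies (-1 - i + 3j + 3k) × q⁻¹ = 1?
-0.05 + 0.05i - 0.15j - 0.15k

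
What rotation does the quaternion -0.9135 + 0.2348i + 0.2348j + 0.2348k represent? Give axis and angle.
axis = (√3/3, √3/3, √3/3), θ = 312°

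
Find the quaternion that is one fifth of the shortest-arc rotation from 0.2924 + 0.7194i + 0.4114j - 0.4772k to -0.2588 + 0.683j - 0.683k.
0.1883 + 0.6142i + 0.5131j - 0.5693k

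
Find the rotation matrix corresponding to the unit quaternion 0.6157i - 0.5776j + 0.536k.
[[-0.2418, -0.7113, 0.66], [-0.7113, -0.3328, -0.6192], [0.66, -0.6192, -0.4254]]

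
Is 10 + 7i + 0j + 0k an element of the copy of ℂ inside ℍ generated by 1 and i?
Yes. The quaternion 10 + 7i has j- and k-coefficients y = z = 0, so it lies in the complex subalgebra spanned by 1 and i.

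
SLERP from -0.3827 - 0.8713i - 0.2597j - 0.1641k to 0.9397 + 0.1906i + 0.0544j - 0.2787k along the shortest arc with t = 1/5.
-0.5549 - 0.7943i - 0.2362j - 0.0739k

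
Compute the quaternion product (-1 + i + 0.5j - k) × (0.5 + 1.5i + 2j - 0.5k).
-3.5 + 0.75i - 2.75j + 1.25k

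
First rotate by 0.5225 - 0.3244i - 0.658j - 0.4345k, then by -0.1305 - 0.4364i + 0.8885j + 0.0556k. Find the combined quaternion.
0.399 - 0.5352i + 0.3425j + 0.6611k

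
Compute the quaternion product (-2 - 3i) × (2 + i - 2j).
-1 - 8i + 4j + 6k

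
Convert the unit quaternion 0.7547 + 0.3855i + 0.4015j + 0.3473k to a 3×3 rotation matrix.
[[0.4364, -0.2147, 0.8738], [0.8338, 0.4615, -0.303], [-0.3383, 0.8608, 0.3804]]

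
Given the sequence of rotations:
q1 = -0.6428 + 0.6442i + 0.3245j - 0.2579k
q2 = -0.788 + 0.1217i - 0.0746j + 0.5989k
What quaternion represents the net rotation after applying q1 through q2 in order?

q2 · q1 = 0.6068 - 0.761i + 0.2094j - 0.0942k
0.6068 - 0.761i + 0.2094j - 0.0942k


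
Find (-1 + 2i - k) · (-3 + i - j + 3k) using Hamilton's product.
4 - 8i - 6j - 2k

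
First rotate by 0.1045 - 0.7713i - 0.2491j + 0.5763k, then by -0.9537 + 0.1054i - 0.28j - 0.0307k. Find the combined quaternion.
-0.0704 + 0.5776i + 0.1712j - 0.795k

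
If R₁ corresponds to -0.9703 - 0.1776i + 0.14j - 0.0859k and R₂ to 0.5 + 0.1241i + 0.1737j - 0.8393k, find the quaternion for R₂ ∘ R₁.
-0.5595 - 0.1066i + 0.0612j + 0.8196k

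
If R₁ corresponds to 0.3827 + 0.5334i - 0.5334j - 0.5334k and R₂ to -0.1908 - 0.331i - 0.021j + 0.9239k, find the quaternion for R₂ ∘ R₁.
0.5851 + 0.2756i + 0.41j + 0.6431k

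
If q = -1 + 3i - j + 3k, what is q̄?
-1 - 3i + j - 3k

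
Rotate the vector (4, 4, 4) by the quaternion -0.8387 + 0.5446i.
(4, 5.281, -2.027)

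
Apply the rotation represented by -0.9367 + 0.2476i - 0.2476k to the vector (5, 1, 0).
(3.923, 3.074, -1.077)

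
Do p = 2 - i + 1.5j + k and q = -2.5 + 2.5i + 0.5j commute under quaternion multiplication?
No: pq = -3.25 + 7i - 0.25j - 6.75k ≠ -3.25 + 8i - 5.25j + 1.75k = qp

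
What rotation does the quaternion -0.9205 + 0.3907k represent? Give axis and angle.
axis = (0, 0, 1), θ = 314°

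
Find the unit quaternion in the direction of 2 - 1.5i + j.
0.7428 - 0.5571i + 0.3714j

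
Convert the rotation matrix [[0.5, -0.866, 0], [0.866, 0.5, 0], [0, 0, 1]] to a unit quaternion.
0.866 + 0.5k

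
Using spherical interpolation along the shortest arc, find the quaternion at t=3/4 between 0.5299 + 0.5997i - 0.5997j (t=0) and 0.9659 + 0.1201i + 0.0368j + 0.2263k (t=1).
0.9337 + 0.2717i - 0.1451j + 0.1826k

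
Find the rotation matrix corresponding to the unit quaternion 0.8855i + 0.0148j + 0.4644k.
[[0.5682, 0.0262, 0.8225], [0.0262, -0.9996, 0.0137], [0.8225, 0.0137, -0.5687]]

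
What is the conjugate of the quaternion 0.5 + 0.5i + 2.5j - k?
0.5 - 0.5i - 2.5j + k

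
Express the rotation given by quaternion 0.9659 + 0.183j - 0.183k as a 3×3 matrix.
[[0.866, 0.3535, 0.3535], [-0.3535, 0.933, -0.067], [-0.3535, -0.067, 0.933]]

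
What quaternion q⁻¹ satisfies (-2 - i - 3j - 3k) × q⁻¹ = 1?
-0.087 + 0.0435i + 0.1304j + 0.1304k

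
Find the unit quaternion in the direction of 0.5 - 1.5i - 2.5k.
0.169 - 0.5071i - 0.8452k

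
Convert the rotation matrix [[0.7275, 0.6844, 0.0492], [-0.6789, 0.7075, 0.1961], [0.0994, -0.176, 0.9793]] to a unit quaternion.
0.9239 - 0.1007i - 0.0136j - 0.3689k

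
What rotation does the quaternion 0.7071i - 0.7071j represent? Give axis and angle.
axis = (√2/2, -√2/2, 0), θ = π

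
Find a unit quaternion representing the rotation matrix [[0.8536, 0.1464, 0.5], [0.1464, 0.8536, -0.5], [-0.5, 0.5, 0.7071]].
0.9239 + 0.2706i + 0.2706j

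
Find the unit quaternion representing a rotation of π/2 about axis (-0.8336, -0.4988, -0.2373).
0.7071 - 0.5894i - 0.3527j - 0.1678k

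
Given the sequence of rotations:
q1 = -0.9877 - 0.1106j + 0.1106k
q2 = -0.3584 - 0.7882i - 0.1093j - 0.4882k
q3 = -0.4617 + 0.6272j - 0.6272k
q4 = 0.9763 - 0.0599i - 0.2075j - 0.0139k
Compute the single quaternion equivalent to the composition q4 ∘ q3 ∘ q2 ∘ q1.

q2 · q1 = 0.3959 + 0.7124i + 0.2348j + 0.5297k
q3 · q2 · q1 = 0.0022 + 0.1506i - 0.3069j - 0.9397k
q4 · q3 · q2 · q1 = -0.0656 + 0.3376i - 0.3585j - 0.8678k
-0.0656 + 0.3376i - 0.3585j - 0.8678k


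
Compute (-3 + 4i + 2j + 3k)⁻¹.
-0.0789 - 0.1053i - 0.0526j - 0.0789k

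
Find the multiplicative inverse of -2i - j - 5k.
0.0667i + 0.0333j + 0.1667k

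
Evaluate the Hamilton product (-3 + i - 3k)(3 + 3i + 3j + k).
-9 + 3i - 19j - 9k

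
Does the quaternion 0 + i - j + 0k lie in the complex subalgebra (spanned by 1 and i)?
No. The quaternion i - j has j-coefficient y = -1 and k-coefficient z = 0, not both zero, so it does not lie in the complex subalgebra spanned by 1 and i.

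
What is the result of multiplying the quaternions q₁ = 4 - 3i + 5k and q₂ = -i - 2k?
7 - 4i - 11j - 8k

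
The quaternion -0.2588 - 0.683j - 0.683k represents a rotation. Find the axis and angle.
axis = (0, -√2/2, -√2/2), θ = 7π/6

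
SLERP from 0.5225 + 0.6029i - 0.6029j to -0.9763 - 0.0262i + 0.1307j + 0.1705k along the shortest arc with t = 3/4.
0.9311 + 0.1938i - 0.2774j - 0.1364k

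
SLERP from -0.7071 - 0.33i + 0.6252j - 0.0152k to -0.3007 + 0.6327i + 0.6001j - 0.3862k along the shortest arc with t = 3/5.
-0.5584 + 0.2824i + 0.7285j - 0.2788k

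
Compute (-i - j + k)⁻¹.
0.3333i + 0.3333j - 0.3333k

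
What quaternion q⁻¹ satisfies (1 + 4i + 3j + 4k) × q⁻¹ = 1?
0.0238 - 0.0952i - 0.0714j - 0.0952k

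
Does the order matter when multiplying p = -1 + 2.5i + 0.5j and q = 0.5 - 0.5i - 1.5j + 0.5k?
Yes: pq = 1.5 + 2i + 0.5j - 4k ≠ 1.5 + 1.5i + 3j + 3k = qp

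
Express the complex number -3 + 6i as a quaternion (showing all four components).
-3 + 6i + 0j + 0k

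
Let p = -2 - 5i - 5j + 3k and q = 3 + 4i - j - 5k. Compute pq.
24 + 5i - 26j + 44k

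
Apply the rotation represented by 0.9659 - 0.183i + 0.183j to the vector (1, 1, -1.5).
(0.336, 0.336, -2.006)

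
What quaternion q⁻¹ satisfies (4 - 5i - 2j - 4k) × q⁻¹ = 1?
0.0656 + 0.082i + 0.0328j + 0.0656k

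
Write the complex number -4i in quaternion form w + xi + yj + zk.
0 - 4i + 0j + 0k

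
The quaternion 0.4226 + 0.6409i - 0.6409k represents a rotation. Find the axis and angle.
axis = (√2/2, 0, -√2/2), θ = 130°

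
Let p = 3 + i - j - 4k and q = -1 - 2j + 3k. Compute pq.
7 - 12i - 8j + 11k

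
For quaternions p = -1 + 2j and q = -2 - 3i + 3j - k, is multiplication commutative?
No: pq = -4 + i - 7j + 7k ≠ -4 + 5i - 7j - 5k = qp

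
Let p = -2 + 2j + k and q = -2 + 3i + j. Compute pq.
2 - 7i - 3j - 8k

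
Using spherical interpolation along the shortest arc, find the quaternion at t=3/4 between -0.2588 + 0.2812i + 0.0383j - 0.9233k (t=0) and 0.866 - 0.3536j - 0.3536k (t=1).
0.6852 + 0.1022i - 0.3043j - 0.6538k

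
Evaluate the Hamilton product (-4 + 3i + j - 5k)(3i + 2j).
-11 - 2i - 23j + 3k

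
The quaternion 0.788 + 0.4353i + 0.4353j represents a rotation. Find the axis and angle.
axis = (√2/2, √2/2, 0), θ = 76°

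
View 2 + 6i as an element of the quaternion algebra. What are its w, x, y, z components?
2 + 6i + 0j + 0k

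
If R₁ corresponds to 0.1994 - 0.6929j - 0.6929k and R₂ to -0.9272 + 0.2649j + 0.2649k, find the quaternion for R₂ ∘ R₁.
0.1822 + 0.6953j + 0.6953k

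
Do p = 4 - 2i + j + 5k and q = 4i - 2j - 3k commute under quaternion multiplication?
No: pq = 25 + 23i + 6j - 12k ≠ 25 + 9i - 22j - 12k = qp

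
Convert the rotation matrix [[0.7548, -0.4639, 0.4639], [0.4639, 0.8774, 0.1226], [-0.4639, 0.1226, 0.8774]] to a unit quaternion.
0.9367 + 0.2476j + 0.2476k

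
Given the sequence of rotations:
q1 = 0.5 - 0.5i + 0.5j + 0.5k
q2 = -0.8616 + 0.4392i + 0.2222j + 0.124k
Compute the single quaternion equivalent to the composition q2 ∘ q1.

q2 · q1 = -0.3843 + 0.6995i - 0.6013j - 0.0381k
-0.3843 + 0.6995i - 0.6013j - 0.0381k


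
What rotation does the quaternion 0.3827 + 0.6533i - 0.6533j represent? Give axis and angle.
axis = (√2/2, -√2/2, 0), θ = 3π/4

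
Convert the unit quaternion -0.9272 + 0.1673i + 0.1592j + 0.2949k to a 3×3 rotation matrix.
[[0.7754, 0.6001, -0.1965], [-0.4936, 0.7701, 0.4041], [0.3939, -0.2163, 0.8933]]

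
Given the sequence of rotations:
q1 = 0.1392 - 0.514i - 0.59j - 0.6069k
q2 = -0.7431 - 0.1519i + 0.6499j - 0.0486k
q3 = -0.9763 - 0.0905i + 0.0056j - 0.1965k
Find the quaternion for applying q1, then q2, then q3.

q2 · q1 = 0.1724 - 0.0623i + 0.4617j + 0.8679k
q3 · q2 · q1 = -0.006 + 0.1408i - 0.359j - 0.9226k
-0.006 + 0.1408i - 0.359j - 0.9226k


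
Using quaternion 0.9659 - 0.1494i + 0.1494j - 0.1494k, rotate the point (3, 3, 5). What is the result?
(5.13, 2.952, 2.822)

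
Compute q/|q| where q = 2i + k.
0.8944i + 0.4472k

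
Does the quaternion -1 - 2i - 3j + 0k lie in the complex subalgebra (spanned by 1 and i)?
No. The quaternion -1 - 2i - 3j has j-coefficient y = -3 and k-coefficient z = 0, not both zero, so it does not lie in the complex subalgebra spanned by 1 and i.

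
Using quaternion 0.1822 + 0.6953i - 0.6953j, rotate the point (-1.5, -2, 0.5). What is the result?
(1.757, 1.257, -1.354)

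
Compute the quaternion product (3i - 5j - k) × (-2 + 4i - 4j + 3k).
-29 - 25i - 3j + 10k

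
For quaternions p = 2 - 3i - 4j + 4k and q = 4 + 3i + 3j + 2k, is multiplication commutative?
No: pq = 21 - 26i + 8j + 23k ≠ 21 + 14i - 28j + 17k = qp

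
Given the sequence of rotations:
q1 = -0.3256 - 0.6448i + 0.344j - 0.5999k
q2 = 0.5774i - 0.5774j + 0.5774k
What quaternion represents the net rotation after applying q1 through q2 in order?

q2 · q1 = 0.9173 - 0.0402i + 0.1621j - 0.3617k
0.9173 - 0.0402i + 0.1621j - 0.3617k


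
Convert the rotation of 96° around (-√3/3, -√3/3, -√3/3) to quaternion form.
0.6691 - 0.4291i - 0.4291j - 0.4291k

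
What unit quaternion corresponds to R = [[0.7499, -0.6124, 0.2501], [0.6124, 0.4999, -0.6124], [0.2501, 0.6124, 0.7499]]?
0.866 + 0.3536i + 0.3536k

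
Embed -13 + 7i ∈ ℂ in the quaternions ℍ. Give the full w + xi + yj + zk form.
-13 + 7i + 0j + 0k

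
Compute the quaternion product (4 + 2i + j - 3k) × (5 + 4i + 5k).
27 + 31i - 17j + k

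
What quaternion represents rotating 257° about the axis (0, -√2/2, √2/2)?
-0.6225 - 0.5534j + 0.5534k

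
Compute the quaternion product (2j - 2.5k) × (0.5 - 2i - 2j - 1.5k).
0.25 - 8i + 6j + 2.75k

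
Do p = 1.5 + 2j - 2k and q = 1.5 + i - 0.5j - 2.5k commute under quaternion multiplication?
No: pq = -1.75 - 4.5i + 0.25j - 8.75k ≠ -1.75 + 7.5i + 4.25j - 4.75k = qp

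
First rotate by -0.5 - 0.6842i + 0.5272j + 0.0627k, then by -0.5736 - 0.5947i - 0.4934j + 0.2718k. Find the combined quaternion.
0.123 + 0.5156i - 0.2044j - 0.823k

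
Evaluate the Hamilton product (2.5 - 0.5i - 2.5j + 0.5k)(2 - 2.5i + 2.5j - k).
10.5 - 6i - 0.5j - 9k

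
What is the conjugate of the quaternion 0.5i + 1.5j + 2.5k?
-0.5i - 1.5j - 2.5k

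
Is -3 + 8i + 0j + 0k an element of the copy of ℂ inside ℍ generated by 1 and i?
Yes. The quaternion -3 + 8i has j- and k-coefficients y = z = 0, so it lies in the complex subalgebra spanned by 1 and i.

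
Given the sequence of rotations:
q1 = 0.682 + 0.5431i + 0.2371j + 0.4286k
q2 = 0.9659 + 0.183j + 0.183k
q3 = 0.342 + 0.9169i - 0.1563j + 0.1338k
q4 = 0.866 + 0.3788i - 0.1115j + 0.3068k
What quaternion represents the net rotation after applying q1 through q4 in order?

q2 · q1 = 0.5369 + 0.5596i + 0.4532j + 0.4394k
q3 · q2 · q1 = -0.3174 + 0.5544i - 0.2569j + 0.7251k
q4 · q3 · q2 · q1 = -0.736 + 0.3578i - 0.2917j + 0.4951k
-0.736 + 0.3578i - 0.2917j + 0.4951k


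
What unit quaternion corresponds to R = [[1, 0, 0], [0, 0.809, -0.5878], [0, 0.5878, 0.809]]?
0.9511 + 0.309i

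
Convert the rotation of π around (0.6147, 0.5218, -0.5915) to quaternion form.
0.6147i + 0.5218j - 0.5915k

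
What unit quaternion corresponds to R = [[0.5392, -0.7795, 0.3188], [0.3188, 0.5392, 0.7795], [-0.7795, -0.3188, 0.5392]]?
0.8089 - 0.3394i + 0.3394j + 0.3394k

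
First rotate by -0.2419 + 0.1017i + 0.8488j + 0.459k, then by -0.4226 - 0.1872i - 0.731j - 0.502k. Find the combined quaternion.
0.9722 + 0.0929i - 0.147j - 0.1571k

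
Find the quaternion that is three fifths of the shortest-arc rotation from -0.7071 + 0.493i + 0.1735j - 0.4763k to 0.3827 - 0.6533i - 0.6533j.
-0.5549 + 0.6351i + 0.4954j - 0.2082k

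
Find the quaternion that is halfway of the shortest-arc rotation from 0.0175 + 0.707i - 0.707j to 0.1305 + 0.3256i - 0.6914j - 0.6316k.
0.0798 + 0.5565i - 0.7537j - 0.3404k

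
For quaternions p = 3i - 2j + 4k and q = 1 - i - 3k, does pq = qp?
No: pq = 15 + 9i + 3j + 2k ≠ 15 - 3i - 7j + 6k = qp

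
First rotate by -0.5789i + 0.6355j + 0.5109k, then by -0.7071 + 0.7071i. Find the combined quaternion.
0.4093 + 0.4093i - 0.8106j + 0.0881k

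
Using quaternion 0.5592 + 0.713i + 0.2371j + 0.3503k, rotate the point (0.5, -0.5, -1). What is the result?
(-0.417, 1.127, -0.235)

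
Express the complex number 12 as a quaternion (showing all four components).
12 + 0i + 0j + 0k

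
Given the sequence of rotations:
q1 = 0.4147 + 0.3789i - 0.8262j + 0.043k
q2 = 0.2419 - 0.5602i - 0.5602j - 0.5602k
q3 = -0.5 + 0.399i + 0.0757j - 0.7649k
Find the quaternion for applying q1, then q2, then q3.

q2 · q1 = -0.1262 - 0.6276i - 0.6203j + 0.4532k
q3 · q2 · q1 = 0.7071 - 0.1767i + 0.5998j - 0.3301k
0.7071 - 0.1767i + 0.5998j - 0.3301k


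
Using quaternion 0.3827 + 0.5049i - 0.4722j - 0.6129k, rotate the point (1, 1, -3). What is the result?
(2.736, -1.784, 0.575)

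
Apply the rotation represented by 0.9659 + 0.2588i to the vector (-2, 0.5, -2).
(-2, 1.433, -1.482)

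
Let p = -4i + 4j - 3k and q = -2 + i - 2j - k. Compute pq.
9 - 2i - 15j + 10k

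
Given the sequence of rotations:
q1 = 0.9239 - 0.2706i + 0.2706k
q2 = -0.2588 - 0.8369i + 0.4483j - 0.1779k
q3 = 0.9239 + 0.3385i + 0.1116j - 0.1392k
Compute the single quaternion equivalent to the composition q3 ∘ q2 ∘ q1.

q2 · q1 = -0.4174 - 0.5819i + 0.6888j - 0.1131k
q3 · q2 · q1 = -0.2813 - 0.5956i + 0.7091j + 0.2517k
-0.2813 - 0.5956i + 0.7091j + 0.2517k


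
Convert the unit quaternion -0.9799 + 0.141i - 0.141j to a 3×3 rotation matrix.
[[0.9602, -0.0398, 0.2763], [-0.0398, 0.9602, 0.2763], [-0.2763, -0.2763, 0.9205]]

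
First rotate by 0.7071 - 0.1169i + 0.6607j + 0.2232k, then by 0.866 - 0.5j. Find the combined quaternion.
0.9427 - 0.2128i + 0.2186j + 0.1348k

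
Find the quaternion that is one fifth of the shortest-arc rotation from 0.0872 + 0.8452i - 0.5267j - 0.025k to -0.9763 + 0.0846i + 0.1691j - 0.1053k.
0.3654 + 0.7596i - 0.538j + 0.0075k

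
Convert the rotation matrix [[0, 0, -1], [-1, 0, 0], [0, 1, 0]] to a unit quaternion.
-0.5 - 0.5i + 0.5j + 0.5k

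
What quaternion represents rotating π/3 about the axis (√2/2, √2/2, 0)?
0.866 + 0.3536i + 0.3536j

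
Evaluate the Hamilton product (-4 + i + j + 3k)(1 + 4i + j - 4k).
3 - 22i + 13j + 16k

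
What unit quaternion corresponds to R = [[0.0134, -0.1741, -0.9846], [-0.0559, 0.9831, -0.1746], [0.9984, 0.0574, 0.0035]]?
0.7071 + 0.082i - 0.7011j + 0.0418k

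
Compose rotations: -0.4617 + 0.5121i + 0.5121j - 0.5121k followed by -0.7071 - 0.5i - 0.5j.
0.8386 + 0.1248i - 0.3873j + 0.3621k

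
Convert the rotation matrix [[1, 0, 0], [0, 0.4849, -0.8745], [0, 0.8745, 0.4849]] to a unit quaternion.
0.8617 + 0.5075i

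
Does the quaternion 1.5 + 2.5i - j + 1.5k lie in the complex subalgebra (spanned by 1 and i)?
No. The quaternion 1.5 + 2.5i - j + 1.5k has j-coefficient y = -1 and k-coefficient z = 1.5, not both zero, so it does not lie in the complex subalgebra spanned by 1 and i.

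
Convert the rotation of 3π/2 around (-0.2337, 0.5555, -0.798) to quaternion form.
-0.7071 - 0.1653i + 0.3928j - 0.5643k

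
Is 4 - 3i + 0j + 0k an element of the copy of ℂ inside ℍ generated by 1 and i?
Yes. The quaternion 4 - 3i has j- and k-coefficients y = z = 0, so it lies in the complex subalgebra spanned by 1 and i.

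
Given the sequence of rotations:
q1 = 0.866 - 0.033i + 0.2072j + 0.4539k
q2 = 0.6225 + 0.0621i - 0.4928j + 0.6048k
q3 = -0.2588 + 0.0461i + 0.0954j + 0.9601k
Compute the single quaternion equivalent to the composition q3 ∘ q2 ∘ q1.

q2 · q1 = 0.3687 - 0.3158i - 0.3459j + 0.8029k
q3 · q2 · q1 = -0.8187 + 0.5074i - 0.2155j + 0.1604k
-0.8187 + 0.5074i - 0.2155j + 0.1604k


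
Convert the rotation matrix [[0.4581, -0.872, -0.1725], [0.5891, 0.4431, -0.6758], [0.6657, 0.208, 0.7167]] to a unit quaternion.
0.809 + 0.2731i - 0.259j + 0.4515k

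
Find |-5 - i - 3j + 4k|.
√51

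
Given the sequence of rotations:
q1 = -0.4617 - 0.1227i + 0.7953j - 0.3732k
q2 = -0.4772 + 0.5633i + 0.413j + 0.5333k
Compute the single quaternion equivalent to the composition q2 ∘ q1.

q2 · q1 = 0.16 - 0.7798i - 0.4254j + 0.4305k
0.16 - 0.7798i - 0.4254j + 0.4305k


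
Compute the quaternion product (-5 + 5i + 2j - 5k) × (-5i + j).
23 + 30i + 20j + 15k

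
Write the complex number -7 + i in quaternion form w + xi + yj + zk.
-7 + i + 0j + 0k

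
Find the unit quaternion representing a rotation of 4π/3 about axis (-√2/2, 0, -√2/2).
-0.5 - 0.6124i - 0.6124k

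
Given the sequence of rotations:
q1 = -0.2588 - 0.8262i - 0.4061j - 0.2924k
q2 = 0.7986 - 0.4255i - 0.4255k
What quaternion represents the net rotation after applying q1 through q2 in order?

q2 · q1 = -0.6826 - 0.7225i - 0.0972j + 0.0494k
-0.6826 - 0.7225i - 0.0972j + 0.0494k


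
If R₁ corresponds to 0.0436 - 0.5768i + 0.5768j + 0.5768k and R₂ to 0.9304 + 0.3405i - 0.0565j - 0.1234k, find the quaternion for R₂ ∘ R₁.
0.3407 - 0.4832i + 0.409j + 0.6951k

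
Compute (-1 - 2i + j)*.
-1 + 2i - j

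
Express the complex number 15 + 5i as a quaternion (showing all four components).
15 + 5i + 0j + 0k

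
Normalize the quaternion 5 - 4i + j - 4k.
0.6565 - 0.5252i + 0.1313j - 0.5252k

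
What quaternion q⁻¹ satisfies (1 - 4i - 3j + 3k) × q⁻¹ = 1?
0.0286 + 0.1143i + 0.0857j - 0.0857k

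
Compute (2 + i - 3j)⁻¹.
0.1429 - 0.0714i + 0.2143j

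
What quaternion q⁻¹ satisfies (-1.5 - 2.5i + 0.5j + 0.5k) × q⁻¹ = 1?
-0.1667 + 0.2778i - 0.0556j - 0.0556k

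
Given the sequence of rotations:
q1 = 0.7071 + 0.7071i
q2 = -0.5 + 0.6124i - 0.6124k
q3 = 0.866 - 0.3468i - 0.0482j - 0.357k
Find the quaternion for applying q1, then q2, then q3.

q2 · q1 = -0.7866 + 0.0795i - 0.433j - 0.433k
q3 · q2 · q1 = -0.8291 + 0.2079i - 0.5156j + 0.0598k
-0.8291 + 0.2079i - 0.5156j + 0.0598k


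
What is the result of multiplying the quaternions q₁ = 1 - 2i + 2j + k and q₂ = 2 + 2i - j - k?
9 - 3i + 3j - k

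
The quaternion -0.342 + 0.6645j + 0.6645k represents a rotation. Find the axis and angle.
axis = (0, √2/2, √2/2), θ = 220°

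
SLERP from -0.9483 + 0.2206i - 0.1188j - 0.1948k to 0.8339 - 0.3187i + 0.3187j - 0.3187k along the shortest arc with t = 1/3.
-0.9448 + 0.2635i - 0.1935j - 0.0223k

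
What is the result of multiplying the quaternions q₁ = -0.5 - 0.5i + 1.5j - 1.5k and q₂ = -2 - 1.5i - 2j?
3.25 - 1.25i + 0.25j + 6.25k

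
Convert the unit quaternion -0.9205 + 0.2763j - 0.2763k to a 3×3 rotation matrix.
[[0.6946, -0.5087, -0.5087], [0.5087, 0.8473, -0.1527], [0.5087, -0.1527, 0.8473]]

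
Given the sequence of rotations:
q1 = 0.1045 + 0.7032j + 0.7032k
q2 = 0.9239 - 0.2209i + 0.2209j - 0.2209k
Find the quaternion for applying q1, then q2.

q2 · q1 = 0.0965 + 0.2876i + 0.8281j + 0.4713k
0.0965 + 0.2876i + 0.8281j + 0.4713k


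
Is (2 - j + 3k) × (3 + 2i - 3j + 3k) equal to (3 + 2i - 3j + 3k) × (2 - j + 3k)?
No: pq = -6 + 10i - 3j + 17k ≠ -6 - 2i - 15j + 13k = qp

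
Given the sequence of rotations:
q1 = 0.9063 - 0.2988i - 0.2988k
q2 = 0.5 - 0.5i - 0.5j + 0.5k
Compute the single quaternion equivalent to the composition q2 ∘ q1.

q2 · q1 = 0.4531 - 0.4531i - 0.752j + 0.1543k
0.4531 - 0.4531i - 0.752j + 0.1543k


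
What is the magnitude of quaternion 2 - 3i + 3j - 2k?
√26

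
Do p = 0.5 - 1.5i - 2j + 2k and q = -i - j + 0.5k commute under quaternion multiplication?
No: pq = -4.5 + 0.5i - 1.75j - 0.25k ≠ -4.5 - 1.5i + 0.75j + 0.75k = qp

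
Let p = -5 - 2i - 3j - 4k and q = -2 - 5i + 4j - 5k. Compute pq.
-8 + 60i - 4j + 10k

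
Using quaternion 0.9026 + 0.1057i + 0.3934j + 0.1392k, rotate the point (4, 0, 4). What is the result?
(5.565, 1.013, -0.05)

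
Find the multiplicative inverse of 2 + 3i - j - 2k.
0.1111 - 0.1667i + 0.0556j + 0.1111k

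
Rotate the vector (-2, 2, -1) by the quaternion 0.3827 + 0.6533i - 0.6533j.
(-1.5, 2.5, 0.707)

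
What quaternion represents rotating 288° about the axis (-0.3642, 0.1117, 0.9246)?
-0.809 - 0.2141i + 0.0657j + 0.5435k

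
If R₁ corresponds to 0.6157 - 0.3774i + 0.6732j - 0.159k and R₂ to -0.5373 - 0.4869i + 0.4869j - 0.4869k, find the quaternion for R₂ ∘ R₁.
-0.9198 + 0.1534i + 0.0444j - 0.3584k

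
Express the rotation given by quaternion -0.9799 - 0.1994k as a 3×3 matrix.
[[0.9205, -0.3908, 0], [0.3908, 0.9205, 0], [0, 0, 1]]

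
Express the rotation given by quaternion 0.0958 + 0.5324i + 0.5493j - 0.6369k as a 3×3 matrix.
[[-0.4147, 0.7069, -0.5729], [0.4629, -0.3782, -0.8017], [-0.7834, -0.5977, -0.1704]]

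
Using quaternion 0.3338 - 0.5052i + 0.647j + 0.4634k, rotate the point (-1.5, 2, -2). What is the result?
(-1.454, -1.237, 2.57)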